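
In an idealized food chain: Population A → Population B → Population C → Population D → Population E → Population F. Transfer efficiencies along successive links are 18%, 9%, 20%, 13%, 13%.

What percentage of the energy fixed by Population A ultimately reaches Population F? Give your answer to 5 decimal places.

Product of link efficiencies: 0.18 × 0.09 × 0.2 × 0.13 × 0.13 = 0.000054756
As a percentage: 0.000054756 × 100 = 0.00548%

0.00548%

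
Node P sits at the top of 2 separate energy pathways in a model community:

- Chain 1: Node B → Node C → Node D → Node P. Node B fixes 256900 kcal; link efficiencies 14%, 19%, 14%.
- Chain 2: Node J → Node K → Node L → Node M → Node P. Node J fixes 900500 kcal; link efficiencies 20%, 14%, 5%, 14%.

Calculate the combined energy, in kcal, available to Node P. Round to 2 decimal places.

1133.19 kcal

Chain 1: 256900 × 0.14 × 0.19 × 0.14 = 956.6956 kcal
Chain 2: 900500 × 0.2 × 0.14 × 0.05 × 0.14 = 176.498 kcal
Total at Node P: 956.6956 + 176.498 = 1133.1936 kcal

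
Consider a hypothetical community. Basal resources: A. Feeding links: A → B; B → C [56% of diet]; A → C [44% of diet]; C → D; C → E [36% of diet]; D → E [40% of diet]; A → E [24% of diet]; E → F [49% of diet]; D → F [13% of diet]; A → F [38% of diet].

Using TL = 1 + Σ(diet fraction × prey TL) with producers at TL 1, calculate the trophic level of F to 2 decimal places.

B: 1 + 1 = 2
C: 1 + (0.56×2 + 0.44×1) = 2.56
D: 1 + 2.56 = 3.56
E: 1 + (0.36×2.56 + 0.4×3.56 + 0.24×1) = 3.5856
F: 1 + (0.49×3.5856 + 0.13×3.56 + 0.38×1) = 3.599744

3.60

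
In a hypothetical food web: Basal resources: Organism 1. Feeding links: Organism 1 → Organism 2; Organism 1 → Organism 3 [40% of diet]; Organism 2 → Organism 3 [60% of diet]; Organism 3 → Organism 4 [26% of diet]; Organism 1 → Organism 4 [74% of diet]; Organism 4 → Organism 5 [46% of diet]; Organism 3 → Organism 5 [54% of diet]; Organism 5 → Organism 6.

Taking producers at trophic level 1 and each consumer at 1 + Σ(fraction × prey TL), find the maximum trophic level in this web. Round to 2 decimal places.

4.52

Organism 2: 1 + 1 = 2
Organism 3: 1 + (0.4×1 + 0.6×2) = 2.6
Organism 4: 1 + (0.26×2.6 + 0.74×1) = 2.416
Organism 5: 1 + (0.46×2.416 + 0.54×2.6) = 3.51536
Organism 6: 1 + 3.51536 = 4.51536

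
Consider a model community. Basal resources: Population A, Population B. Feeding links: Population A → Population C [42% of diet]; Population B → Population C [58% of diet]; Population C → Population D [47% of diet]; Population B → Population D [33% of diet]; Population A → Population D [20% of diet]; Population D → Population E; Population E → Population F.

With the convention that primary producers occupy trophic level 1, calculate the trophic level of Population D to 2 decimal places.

Population C: 1 + (0.42×1 + 0.58×1) = 2
Population D: 1 + (0.47×2 + 0.33×1 + 0.2×1) = 2.47
Population E: 1 + 2.47 = 3.47
Population F: 1 + 3.47 = 4.47

2.47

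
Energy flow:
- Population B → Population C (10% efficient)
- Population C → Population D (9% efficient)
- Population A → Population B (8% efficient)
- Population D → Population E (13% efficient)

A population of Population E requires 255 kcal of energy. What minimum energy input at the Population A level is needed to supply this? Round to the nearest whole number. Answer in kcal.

Cumulative transfer efficiency: 0.08 × 0.1 × 0.09 × 0.13 = 0.0000936
Population A energy = 255 / 0.0000936 = 2724359 kcal

2724359 kcal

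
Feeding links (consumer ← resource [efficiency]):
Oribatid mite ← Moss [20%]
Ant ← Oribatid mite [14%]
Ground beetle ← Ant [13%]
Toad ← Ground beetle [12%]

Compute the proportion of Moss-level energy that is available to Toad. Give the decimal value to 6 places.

Product of link efficiencies: 0.2 × 0.14 × 0.13 × 0.12 = 0.0004368

0.000437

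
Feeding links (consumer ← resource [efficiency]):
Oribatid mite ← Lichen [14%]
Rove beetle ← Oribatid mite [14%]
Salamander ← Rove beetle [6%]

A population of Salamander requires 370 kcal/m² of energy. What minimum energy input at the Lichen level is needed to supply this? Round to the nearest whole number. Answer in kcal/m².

314626 kcal/m²

Cumulative transfer efficiency: 0.14 × 0.14 × 0.06 = 0.001176
Lichen energy = 370 / 0.001176 = 314626 kcal/m²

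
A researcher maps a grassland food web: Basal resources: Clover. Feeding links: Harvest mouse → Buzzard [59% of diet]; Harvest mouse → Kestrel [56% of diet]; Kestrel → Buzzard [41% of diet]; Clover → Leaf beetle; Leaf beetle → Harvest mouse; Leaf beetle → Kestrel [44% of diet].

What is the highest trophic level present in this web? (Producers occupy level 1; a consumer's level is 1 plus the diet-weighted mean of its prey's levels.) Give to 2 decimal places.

4.23

Leaf beetle: 1 + 1 = 2
Harvest mouse: 1 + 2 = 3
Kestrel: 1 + (0.56×3 + 0.44×2) = 3.56
Buzzard: 1 + (0.59×3 + 0.41×3.56) = 4.2296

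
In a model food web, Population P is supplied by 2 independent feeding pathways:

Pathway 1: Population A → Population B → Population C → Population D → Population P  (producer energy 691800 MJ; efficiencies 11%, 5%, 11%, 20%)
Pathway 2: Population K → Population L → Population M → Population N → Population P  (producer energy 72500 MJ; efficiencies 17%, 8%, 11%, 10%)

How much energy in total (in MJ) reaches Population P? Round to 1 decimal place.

94.6 MJ

Pathway 1: 691800 × 0.11 × 0.05 × 0.11 × 0.2 = 83.7078 MJ
Pathway 2: 72500 × 0.17 × 0.08 × 0.11 × 0.1 = 10.846 MJ
Total at Population P: 83.7078 + 10.846 = 94.5538 MJ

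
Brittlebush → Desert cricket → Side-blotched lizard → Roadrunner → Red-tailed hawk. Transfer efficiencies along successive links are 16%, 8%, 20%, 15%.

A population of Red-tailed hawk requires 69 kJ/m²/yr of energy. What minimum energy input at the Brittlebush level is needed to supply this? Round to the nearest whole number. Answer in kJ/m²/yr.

179688 kJ/m²/yr

Cumulative transfer efficiency: 0.16 × 0.08 × 0.2 × 0.15 = 0.000384
Brittlebush energy = 69 / 0.000384 = 179688 kJ/m²/yr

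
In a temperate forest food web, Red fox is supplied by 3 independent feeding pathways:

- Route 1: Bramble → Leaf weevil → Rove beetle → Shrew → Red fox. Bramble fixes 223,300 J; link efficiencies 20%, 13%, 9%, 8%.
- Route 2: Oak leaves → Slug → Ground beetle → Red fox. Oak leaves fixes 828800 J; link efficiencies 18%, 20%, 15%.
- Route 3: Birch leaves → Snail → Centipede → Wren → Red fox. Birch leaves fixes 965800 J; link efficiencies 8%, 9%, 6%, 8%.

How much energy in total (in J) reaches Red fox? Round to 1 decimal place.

Route 1: 223300 × 0.2 × 0.13 × 0.09 × 0.08 = 41.80176 J
Route 2: 828800 × 0.18 × 0.2 × 0.15 = 4475.52 J
Route 3: 965800 × 0.08 × 0.09 × 0.06 × 0.08 = 33.378048 J
Total at Red fox: 41.80176 + 4475.52 + 33.378048 = 4550.699808 J

4550.7 J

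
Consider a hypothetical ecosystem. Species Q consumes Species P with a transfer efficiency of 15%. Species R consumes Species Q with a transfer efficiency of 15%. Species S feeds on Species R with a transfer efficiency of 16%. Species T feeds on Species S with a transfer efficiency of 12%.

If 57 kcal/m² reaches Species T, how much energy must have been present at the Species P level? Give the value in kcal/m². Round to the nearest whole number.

131944 kcal/m²

Cumulative transfer efficiency: 0.15 × 0.15 × 0.16 × 0.12 = 0.000432
Species P energy = 57 / 0.000432 = 131944 kcal/m²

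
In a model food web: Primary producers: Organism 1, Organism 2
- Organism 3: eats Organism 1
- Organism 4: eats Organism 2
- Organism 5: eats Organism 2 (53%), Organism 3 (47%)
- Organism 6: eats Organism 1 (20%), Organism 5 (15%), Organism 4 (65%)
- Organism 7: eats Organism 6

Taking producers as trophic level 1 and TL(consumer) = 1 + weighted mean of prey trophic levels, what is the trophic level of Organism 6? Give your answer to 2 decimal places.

Organism 3: 1 + 1 = 2
Organism 4: 1 + 1 = 2
Organism 5: 1 + (0.53×1 + 0.47×2) = 2.47
Organism 6: 1 + (0.2×1 + 0.15×2.47 + 0.65×2) = 2.8705
Organism 7: 1 + 2.8705 = 3.8705

2.87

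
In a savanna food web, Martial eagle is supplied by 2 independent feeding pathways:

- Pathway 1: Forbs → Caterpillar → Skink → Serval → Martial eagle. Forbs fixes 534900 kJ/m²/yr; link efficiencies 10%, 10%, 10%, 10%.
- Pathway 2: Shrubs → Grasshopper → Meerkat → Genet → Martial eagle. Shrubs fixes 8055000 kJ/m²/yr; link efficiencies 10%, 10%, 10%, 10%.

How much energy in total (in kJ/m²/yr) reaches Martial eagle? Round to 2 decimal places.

858.99 kJ/m²/yr

Pathway 1: 534900 × 0.1 × 0.1 × 0.1 × 0.1 = 53.49 kJ/m²/yr
Pathway 2: 8055000 × 0.1 × 0.1 × 0.1 × 0.1 = 805.5 kJ/m²/yr
Total at Martial eagle: 53.49 + 805.5 = 858.99 kJ/m²/yr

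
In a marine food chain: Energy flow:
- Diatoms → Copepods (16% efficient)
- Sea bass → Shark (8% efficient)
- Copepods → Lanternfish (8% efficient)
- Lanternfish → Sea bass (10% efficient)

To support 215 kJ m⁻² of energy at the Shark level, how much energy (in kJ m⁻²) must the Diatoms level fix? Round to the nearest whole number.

Cumulative transfer efficiency: 0.16 × 0.08 × 0.1 × 0.08 = 0.0001024
Diatoms energy = 215 / 0.0001024 = 2099609 kJ m⁻²

2099609 kJ m⁻²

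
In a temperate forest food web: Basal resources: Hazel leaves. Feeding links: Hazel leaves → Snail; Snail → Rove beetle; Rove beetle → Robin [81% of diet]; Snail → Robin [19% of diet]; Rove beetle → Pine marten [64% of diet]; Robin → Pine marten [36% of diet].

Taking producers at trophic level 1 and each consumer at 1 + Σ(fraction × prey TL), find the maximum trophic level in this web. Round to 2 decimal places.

Snail: 1 + 1 = 2
Rove beetle: 1 + 2 = 3
Robin: 1 + (0.81×3 + 0.19×2) = 3.81
Pine marten: 1 + (0.64×3 + 0.36×3.81) = 4.2916

4.29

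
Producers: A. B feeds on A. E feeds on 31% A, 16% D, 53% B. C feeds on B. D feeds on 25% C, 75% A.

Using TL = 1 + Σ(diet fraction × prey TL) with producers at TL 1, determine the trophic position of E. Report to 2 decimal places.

B: 1 + 1 = 2
C: 1 + 2 = 3
D: 1 + (0.25×3 + 0.75×1) = 2.5
E: 1 + (0.31×1 + 0.16×2.5 + 0.53×2) = 2.77

2.77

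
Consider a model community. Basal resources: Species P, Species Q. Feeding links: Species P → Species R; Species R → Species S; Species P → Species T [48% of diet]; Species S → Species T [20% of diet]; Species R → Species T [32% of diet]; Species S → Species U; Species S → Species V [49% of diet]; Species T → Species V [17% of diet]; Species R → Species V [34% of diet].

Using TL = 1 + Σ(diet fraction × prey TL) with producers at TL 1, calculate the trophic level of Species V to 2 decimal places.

Species R: 1 + 1 = 2
Species S: 1 + 2 = 3
Species T: 1 + (0.48×1 + 0.2×3 + 0.32×2) = 2.72
Species U: 1 + 3 = 4
Species V: 1 + (0.49×3 + 0.17×2.72 + 0.34×2) = 3.6124

3.61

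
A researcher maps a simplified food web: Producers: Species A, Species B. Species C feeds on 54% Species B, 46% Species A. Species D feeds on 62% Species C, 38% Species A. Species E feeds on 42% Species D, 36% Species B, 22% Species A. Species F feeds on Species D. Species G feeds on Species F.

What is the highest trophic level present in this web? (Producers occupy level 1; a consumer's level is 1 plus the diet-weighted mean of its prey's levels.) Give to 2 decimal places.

Species C: 1 + (0.54×1 + 0.46×1) = 2
Species D: 1 + (0.62×2 + 0.38×1) = 2.62
Species E: 1 + (0.42×2.62 + 0.36×1 + 0.22×1) = 2.6804
Species F: 1 + 2.62 = 3.62
Species G: 1 + 3.62 = 4.62

4.62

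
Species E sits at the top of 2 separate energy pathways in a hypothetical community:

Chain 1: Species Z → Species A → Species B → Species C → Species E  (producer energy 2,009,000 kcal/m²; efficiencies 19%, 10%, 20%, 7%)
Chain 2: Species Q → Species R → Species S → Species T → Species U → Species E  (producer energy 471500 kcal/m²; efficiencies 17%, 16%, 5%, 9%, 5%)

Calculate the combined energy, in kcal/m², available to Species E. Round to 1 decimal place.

Chain 1: 2009000 × 0.19 × 0.1 × 0.2 × 0.07 = 534.394 kcal/m²
Chain 2: 471500 × 0.17 × 0.16 × 0.05 × 0.09 × 0.05 = 2.88558 kcal/m²
Total at Species E: 534.394 + 2.88558 = 537.27958 kcal/m²

537.3 kcal/m²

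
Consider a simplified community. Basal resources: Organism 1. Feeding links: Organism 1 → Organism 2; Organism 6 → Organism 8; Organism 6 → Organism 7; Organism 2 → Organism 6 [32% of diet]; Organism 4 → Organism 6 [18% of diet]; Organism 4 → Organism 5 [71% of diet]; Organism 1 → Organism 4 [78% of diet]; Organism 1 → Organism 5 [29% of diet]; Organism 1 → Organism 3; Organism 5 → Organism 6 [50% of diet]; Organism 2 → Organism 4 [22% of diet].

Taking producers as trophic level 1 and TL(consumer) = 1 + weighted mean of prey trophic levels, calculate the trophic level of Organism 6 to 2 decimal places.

Organism 2: 1 + 1 = 2
Organism 3: 1 + 1 = 2
Organism 4: 1 + (0.78×1 + 0.22×2) = 2.22
Organism 5: 1 + (0.29×1 + 0.71×2.22) = 2.8662
Organism 6: 1 + (0.5×2.8662 + 0.18×2.22 + 0.32×2) = 3.4727
Organism 7: 1 + 3.4727 = 4.4727
Organism 8: 1 + 3.4727 = 4.4727

3.47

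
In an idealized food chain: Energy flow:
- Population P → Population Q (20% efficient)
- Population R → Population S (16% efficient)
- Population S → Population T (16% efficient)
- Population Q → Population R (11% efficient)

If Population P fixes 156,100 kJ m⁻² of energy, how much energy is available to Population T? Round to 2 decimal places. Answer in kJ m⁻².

Population Q: 156100 × 0.2 = 31220 kJ m⁻²
Population R: 31220 × 0.11 = 3434.2 kJ m⁻²
Population S: 3434.2 × 0.16 = 549.472 kJ m⁻²
Population T: 549.472 × 0.16 = 87.91552 kJ m⁻²

87.92 kJ m⁻²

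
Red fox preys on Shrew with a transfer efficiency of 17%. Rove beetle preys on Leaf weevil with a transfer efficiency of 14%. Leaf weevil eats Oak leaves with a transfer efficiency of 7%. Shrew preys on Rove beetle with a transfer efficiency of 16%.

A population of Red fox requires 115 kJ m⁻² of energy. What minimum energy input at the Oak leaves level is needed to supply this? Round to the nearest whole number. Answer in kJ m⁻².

431423 kJ m⁻²

Cumulative transfer efficiency: 0.07 × 0.14 × 0.16 × 0.17 = 0.00026656
Oak leaves energy = 115 / 0.00026656 = 431423 kJ m⁻²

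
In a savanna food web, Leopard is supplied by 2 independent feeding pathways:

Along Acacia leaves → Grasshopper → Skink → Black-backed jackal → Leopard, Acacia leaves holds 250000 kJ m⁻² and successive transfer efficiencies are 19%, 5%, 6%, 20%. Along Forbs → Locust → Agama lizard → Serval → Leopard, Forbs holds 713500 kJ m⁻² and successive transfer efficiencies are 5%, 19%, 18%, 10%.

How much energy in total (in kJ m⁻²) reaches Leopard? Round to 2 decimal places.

Via Acacia leaves: 250000 × 0.19 × 0.05 × 0.06 × 0.2 = 28.5 kJ m⁻²
Via Forbs: 713500 × 0.05 × 0.19 × 0.18 × 0.1 = 122.0085 kJ m⁻²
Total at Leopard: 28.5 + 122.0085 = 150.5085 kJ m⁻²

150.51 kJ m⁻²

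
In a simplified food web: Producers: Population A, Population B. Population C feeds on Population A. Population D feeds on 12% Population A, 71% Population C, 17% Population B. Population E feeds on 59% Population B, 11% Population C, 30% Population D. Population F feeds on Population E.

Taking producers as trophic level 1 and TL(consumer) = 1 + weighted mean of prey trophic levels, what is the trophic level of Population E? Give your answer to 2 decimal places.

Population C: 1 + 1 = 2
Population D: 1 + (0.12×1 + 0.71×2 + 0.17×1) = 2.71
Population E: 1 + (0.59×1 + 0.11×2 + 0.3×2.71) = 2.623
Population F: 1 + 2.623 = 3.623

2.62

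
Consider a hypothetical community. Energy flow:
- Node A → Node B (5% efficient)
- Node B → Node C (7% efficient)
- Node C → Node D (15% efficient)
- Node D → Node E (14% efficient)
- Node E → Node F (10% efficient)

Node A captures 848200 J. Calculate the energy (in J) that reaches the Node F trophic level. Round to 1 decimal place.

Node B: 848200 × 0.05 = 42410 J
Node C: 42410 × 0.07 = 2968.7 J
Node D: 2968.7 × 0.15 = 445.305 J
Node E: 445.305 × 0.14 = 62.3427 J
Node F: 62.3427 × 0.1 = 6.23427 J

6.2 J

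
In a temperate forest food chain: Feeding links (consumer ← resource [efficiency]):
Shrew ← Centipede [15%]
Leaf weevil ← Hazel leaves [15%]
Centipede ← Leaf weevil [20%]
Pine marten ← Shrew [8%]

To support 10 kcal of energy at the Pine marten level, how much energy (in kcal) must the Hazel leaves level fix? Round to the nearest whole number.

27778 kcal

Cumulative transfer efficiency: 0.15 × 0.2 × 0.15 × 0.08 = 0.00036
Hazel leaves energy = 10 / 0.00036 = 27778 kcal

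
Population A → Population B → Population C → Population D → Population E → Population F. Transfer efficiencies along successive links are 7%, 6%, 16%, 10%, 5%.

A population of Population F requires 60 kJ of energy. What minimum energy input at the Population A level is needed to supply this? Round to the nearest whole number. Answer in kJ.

17857143 kJ

Cumulative transfer efficiency: 0.07 × 0.06 × 0.16 × 0.1 × 0.05 = 0.00000336
Population A energy = 60 / 0.00000336 = 17857143 kJ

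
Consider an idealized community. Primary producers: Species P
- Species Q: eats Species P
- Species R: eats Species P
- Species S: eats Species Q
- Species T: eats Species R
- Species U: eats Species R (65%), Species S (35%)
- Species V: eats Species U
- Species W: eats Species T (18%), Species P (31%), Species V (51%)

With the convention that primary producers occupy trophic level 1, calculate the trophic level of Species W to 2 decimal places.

Species Q: 1 + 1 = 2
Species R: 1 + 1 = 2
Species S: 1 + 2 = 3
Species T: 1 + 2 = 3
Species U: 1 + (0.65×2 + 0.35×3) = 3.35
Species V: 1 + 3.35 = 4.35
Species W: 1 + (0.18×3 + 0.31×1 + 0.51×4.35) = 4.0685

4.07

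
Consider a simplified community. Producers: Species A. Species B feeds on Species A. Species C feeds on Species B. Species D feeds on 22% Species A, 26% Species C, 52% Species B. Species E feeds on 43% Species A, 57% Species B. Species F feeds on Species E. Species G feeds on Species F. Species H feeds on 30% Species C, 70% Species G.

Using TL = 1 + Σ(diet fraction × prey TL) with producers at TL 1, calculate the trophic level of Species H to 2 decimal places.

5.10

Species B: 1 + 1 = 2
Species C: 1 + 2 = 3
Species D: 1 + (0.22×1 + 0.26×3 + 0.52×2) = 3.04
Species E: 1 + (0.43×1 + 0.57×2) = 2.57
Species F: 1 + 2.57 = 3.57
Species G: 1 + 3.57 = 4.57
Species H: 1 + (0.3×3 + 0.7×4.57) = 5.099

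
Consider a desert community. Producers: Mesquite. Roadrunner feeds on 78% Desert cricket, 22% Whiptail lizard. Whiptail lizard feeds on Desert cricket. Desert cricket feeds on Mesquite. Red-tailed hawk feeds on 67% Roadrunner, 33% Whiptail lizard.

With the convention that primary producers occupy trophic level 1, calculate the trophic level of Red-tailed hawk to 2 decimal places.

Desert cricket: 1 + 1 = 2
Whiptail lizard: 1 + 2 = 3
Roadrunner: 1 + (0.78×2 + 0.22×3) = 3.22
Red-tailed hawk: 1 + (0.67×3.22 + 0.33×3) = 4.1474

4.15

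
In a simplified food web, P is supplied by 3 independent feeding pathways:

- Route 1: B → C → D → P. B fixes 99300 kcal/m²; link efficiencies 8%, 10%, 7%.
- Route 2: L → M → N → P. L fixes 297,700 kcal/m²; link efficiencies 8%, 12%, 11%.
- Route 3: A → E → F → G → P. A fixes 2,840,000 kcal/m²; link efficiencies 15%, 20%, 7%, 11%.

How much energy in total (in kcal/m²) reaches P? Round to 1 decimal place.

1026.0 kcal/m²

Route 1: 99300 × 0.08 × 0.1 × 0.07 = 55.608 kcal/m²
Route 2: 297700 × 0.08 × 0.12 × 0.11 = 314.3712 kcal/m²
Route 3: 2840000 × 0.15 × 0.2 × 0.07 × 0.11 = 656.04 kcal/m²
Total at P: 55.608 + 314.3712 + 656.04 = 1026.0192 kcal/m²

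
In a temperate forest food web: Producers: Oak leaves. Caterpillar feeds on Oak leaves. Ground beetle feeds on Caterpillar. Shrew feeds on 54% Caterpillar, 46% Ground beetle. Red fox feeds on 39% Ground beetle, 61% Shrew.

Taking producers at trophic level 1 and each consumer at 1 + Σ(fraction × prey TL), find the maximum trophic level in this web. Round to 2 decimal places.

Caterpillar: 1 + 1 = 2
Ground beetle: 1 + 2 = 3
Shrew: 1 + (0.54×2 + 0.46×3) = 3.46
Red fox: 1 + (0.39×3 + 0.61×3.46) = 4.2806

4.28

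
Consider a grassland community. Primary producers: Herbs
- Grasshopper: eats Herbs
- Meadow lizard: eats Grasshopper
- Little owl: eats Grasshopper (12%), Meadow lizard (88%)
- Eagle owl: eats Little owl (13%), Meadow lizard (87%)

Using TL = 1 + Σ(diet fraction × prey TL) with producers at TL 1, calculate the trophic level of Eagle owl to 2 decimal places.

Grasshopper: 1 + 1 = 2
Meadow lizard: 1 + 2 = 3
Little owl: 1 + (0.12×2 + 0.88×3) = 3.88
Eagle owl: 1 + (0.13×3.88 + 0.87×3) = 4.1144

4.11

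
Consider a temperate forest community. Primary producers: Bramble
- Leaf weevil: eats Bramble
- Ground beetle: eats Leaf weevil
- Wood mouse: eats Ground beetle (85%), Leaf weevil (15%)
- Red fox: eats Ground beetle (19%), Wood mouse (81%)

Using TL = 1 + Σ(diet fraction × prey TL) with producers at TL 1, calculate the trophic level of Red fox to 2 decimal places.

Leaf weevil: 1 + 1 = 2
Ground beetle: 1 + 2 = 3
Wood mouse: 1 + (0.85×3 + 0.15×2) = 3.85
Red fox: 1 + (0.19×3 + 0.81×3.85) = 4.6885

4.69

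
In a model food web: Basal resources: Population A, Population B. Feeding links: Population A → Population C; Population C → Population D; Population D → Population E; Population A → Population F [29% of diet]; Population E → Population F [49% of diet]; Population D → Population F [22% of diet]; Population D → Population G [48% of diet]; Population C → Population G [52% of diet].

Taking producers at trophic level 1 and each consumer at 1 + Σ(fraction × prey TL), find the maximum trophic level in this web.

Population C: 1 + 1 = 2
Population D: 1 + 2 = 3
Population E: 1 + 3 = 4
Population F: 1 + (0.29×1 + 0.49×4 + 0.22×3) = 3.91
Population G: 1 + (0.48×3 + 0.52×2) = 3.48

4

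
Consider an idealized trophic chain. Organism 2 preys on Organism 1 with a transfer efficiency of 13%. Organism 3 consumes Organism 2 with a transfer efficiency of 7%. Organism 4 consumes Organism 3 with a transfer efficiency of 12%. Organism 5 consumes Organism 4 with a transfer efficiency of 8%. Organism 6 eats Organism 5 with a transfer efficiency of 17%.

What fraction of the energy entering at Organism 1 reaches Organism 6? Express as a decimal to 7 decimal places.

0.0000149

Product of link efficiencies: 0.13 × 0.07 × 0.12 × 0.08 × 0.17 = 0.0000148512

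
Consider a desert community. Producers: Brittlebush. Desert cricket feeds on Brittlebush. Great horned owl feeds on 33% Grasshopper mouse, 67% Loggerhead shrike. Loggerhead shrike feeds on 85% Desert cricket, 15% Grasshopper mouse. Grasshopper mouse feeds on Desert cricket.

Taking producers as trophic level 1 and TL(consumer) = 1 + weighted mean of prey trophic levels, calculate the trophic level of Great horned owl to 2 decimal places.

4.10

Desert cricket: 1 + 1 = 2
Grasshopper mouse: 1 + 2 = 3
Loggerhead shrike: 1 + (0.85×2 + 0.15×3) = 3.15
Great horned owl: 1 + (0.33×3 + 0.67×3.15) = 4.1005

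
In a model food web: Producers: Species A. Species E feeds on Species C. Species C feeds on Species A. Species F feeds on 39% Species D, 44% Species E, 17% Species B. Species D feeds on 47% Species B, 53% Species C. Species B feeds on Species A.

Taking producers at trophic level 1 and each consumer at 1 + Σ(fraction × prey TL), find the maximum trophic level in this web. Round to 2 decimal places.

Species B: 1 + 1 = 2
Species C: 1 + 1 = 2
Species D: 1 + (0.47×2 + 0.53×2) = 3
Species E: 1 + 2 = 3
Species F: 1 + (0.39×3 + 0.44×3 + 0.17×2) = 3.83

3.83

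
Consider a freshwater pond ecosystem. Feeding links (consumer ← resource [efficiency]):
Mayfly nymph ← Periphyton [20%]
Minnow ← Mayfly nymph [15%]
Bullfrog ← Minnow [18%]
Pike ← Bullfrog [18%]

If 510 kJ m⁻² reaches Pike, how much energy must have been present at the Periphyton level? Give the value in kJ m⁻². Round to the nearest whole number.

524691 kJ m⁻²

Cumulative transfer efficiency: 0.2 × 0.15 × 0.18 × 0.18 = 0.000972
Periphyton energy = 510 / 0.000972 = 524691 kJ m⁻²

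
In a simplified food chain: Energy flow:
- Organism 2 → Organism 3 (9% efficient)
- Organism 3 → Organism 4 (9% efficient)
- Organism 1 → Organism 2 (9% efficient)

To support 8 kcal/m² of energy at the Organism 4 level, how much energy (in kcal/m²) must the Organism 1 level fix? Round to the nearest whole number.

10974 kcal/m²

Cumulative transfer efficiency: 0.09 × 0.09 × 0.09 = 0.000729
Organism 1 energy = 8 / 0.000729 = 10974 kcal/m²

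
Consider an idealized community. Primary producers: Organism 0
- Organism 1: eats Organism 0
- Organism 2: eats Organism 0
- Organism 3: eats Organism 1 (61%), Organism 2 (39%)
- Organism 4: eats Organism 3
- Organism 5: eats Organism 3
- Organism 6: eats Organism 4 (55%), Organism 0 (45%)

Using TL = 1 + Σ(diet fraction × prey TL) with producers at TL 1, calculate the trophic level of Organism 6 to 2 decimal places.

3.65

Organism 1: 1 + 1 = 2
Organism 2: 1 + 1 = 2
Organism 3: 1 + (0.61×2 + 0.39×2) = 3
Organism 4: 1 + 3 = 4
Organism 5: 1 + 3 = 4
Organism 6: 1 + (0.55×4 + 0.45×1) = 3.65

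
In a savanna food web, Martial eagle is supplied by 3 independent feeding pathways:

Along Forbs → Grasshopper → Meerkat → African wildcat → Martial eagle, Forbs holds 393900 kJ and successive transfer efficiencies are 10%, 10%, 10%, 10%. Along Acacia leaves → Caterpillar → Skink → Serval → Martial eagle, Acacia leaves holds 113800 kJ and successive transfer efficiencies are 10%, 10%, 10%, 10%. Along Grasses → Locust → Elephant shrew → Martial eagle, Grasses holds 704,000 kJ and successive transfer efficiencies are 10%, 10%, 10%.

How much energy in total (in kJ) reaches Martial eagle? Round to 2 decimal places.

Via Forbs: 393900 × 0.1 × 0.1 × 0.1 × 0.1 = 39.39 kJ
Via Acacia leaves: 113800 × 0.1 × 0.1 × 0.1 × 0.1 = 11.38 kJ
Via Grasses: 704000 × 0.1 × 0.1 × 0.1 = 704 kJ
Total at Martial eagle: 39.39 + 11.38 + 704 = 754.77 kJ

754.77 kJ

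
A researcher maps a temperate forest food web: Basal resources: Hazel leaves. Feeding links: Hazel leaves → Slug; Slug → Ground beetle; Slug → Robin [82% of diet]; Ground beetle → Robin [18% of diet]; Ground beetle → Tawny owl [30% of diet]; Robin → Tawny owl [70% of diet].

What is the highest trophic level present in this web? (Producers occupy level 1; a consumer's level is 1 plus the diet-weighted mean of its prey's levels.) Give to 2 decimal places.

4.13

Slug: 1 + 1 = 2
Ground beetle: 1 + 2 = 3
Robin: 1 + (0.82×2 + 0.18×3) = 3.18
Tawny owl: 1 + (0.3×3 + 0.7×3.18) = 4.126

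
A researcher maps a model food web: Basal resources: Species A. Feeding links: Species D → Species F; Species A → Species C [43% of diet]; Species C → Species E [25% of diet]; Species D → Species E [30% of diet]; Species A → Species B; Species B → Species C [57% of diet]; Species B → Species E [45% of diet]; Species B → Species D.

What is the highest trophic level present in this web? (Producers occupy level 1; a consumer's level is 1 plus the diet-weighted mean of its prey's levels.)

4

Species B: 1 + 1 = 2
Species C: 1 + (0.57×2 + 0.43×1) = 2.57
Species D: 1 + 2 = 3
Species E: 1 + (0.3×3 + 0.45×2 + 0.25×2.57) = 3.4425
Species F: 1 + 3 = 4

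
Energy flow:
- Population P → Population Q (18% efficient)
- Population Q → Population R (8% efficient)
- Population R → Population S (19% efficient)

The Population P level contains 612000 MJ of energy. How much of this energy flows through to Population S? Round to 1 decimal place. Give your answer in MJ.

1674.4 MJ

Population Q: 612000 × 0.18 = 110160 MJ
Population R: 110160 × 0.08 = 8812.8 MJ
Population S: 8812.8 × 0.19 = 1674.432 MJ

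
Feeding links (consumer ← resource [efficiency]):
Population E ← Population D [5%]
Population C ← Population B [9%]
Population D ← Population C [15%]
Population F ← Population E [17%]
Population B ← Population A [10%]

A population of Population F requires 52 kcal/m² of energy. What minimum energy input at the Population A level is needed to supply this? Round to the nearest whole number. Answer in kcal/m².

4531590 kcal/m²

Cumulative transfer efficiency: 0.1 × 0.09 × 0.15 × 0.05 × 0.17 = 0.000011475
Population A energy = 52 / 0.000011475 = 4531590 kcal/m²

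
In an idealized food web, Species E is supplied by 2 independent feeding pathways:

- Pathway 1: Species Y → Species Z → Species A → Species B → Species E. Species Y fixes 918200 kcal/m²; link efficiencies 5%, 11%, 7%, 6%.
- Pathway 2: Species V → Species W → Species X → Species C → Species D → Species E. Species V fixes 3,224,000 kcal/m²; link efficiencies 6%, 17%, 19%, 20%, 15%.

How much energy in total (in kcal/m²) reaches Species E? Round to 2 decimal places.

Pathway 1: 918200 × 0.05 × 0.11 × 0.07 × 0.06 = 21.21042 kcal/m²
Pathway 2: 3224000 × 0.06 × 0.17 × 0.19 × 0.2 × 0.15 = 187.44336 kcal/m²
Total at Species E: 21.21042 + 187.44336 = 208.65378 kcal/m²

208.65 kcal/m²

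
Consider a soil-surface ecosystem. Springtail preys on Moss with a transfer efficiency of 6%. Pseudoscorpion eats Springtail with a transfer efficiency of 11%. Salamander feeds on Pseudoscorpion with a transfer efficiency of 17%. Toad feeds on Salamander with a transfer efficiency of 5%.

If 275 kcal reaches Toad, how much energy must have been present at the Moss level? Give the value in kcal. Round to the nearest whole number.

4901961 kcal

Cumulative transfer efficiency: 0.06 × 0.11 × 0.17 × 0.05 = 0.0000561
Moss energy = 275 / 0.0000561 = 4901961 kcal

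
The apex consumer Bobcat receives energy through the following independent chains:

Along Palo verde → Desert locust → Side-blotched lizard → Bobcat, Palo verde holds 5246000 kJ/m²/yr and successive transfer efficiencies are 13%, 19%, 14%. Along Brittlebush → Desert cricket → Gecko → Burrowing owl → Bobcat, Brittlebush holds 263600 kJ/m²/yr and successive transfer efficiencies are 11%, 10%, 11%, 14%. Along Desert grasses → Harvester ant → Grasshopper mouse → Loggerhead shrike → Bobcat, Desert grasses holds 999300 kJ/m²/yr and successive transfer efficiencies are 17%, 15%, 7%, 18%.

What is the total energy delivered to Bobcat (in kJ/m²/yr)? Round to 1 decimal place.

Via Palo verde: 5246000 × 0.13 × 0.19 × 0.14 = 18140.668 kJ/m²/yr
Via Brittlebush: 263600 × 0.11 × 0.1 × 0.11 × 0.14 = 44.65384 kJ/m²/yr
Via Desert grasses: 999300 × 0.17 × 0.15 × 0.07 × 0.18 = 321.07509 kJ/m²/yr
Total at Bobcat: 18140.668 + 44.65384 + 321.07509 = 18506.39693 kJ/m²/yr

18506.4 kJ/m²/yr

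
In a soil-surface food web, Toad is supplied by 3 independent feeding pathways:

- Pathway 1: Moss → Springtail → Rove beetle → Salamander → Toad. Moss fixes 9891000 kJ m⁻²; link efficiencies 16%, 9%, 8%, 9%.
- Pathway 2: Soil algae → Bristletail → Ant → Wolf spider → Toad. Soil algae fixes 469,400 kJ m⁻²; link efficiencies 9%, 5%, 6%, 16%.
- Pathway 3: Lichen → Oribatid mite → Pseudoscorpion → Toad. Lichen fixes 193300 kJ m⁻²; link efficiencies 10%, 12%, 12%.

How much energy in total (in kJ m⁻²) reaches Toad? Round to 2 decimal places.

1324.13 kJ m⁻²

Pathway 1: 9891000 × 0.16 × 0.09 × 0.08 × 0.09 = 1025.49888 kJ m⁻²
Pathway 2: 469400 × 0.09 × 0.05 × 0.06 × 0.16 = 20.27808 kJ m⁻²
Pathway 3: 193300 × 0.1 × 0.12 × 0.12 = 278.352 kJ m⁻²
Total at Toad: 1025.49888 + 20.27808 + 278.352 = 1324.12896 kJ m⁻²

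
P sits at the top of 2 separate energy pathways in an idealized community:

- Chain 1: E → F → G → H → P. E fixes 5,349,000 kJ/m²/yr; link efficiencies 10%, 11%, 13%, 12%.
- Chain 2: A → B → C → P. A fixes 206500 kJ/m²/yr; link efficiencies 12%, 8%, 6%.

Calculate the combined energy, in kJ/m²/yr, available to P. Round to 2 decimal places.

Chain 1: 5349000 × 0.1 × 0.11 × 0.13 × 0.12 = 917.8884 kJ/m²/yr
Chain 2: 206500 × 0.12 × 0.08 × 0.06 = 118.944 kJ/m²/yr
Total at P: 917.8884 + 118.944 = 1036.8324 kJ/m²/yr

1036.83 kJ/m²/yr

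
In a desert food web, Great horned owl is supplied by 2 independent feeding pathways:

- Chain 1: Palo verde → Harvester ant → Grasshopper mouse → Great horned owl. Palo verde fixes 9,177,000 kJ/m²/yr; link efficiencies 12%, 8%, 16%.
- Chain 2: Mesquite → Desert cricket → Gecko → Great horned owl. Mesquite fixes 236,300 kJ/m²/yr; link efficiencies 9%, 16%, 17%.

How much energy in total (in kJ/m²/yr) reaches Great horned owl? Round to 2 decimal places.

14674.33 kJ/m²/yr

Chain 1: 9177000 × 0.12 × 0.08 × 0.16 = 14095.872 kJ/m²/yr
Chain 2: 236300 × 0.09 × 0.16 × 0.17 = 578.4624 kJ/m²/yr
Total at Great horned owl: 14095.872 + 578.4624 = 14674.3344 kJ/m²/yr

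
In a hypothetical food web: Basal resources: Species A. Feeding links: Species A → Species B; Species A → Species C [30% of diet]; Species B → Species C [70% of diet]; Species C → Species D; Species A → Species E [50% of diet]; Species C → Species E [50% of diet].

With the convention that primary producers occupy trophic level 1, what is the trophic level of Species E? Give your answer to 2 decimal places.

2.85

Species B: 1 + 1 = 2
Species C: 1 + (0.3×1 + 0.7×2) = 2.7
Species D: 1 + 2.7 = 3.7
Species E: 1 + (0.5×1 + 0.5×2.7) = 2.85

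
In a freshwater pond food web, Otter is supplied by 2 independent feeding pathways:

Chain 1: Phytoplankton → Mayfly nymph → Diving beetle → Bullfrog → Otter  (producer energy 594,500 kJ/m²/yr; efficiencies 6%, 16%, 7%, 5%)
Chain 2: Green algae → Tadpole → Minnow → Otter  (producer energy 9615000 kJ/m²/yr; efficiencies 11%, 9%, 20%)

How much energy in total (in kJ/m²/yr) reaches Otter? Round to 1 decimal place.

Chain 1: 594500 × 0.06 × 0.16 × 0.07 × 0.05 = 19.9752 kJ/m²/yr
Chain 2: 9615000 × 0.11 × 0.09 × 0.2 = 19037.7 kJ/m²/yr
Total at Otter: 19.9752 + 19037.7 = 19057.6752 kJ/m²/yr

19057.7 kJ/m²/yr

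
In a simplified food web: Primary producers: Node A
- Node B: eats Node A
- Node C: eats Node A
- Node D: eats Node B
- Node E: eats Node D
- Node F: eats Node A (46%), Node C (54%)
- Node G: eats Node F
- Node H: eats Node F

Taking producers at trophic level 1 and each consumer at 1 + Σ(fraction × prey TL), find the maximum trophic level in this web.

4

Node B: 1 + 1 = 2
Node C: 1 + 1 = 2
Node D: 1 + 2 = 3
Node E: 1 + 3 = 4
Node F: 1 + (0.46×1 + 0.54×2) = 2.54
Node G: 1 + 2.54 = 3.54
Node H: 1 + 2.54 = 3.54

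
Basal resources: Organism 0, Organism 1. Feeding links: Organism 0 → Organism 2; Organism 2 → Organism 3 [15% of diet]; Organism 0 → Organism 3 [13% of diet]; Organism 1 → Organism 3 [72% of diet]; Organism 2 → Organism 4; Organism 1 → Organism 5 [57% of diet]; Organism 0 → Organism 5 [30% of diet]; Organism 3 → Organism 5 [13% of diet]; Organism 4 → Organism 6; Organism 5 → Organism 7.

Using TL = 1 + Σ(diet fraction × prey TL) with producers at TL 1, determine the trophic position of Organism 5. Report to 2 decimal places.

Organism 2: 1 + 1 = 2
Organism 3: 1 + (0.15×2 + 0.13×1 + 0.72×1) = 2.15
Organism 4: 1 + 2 = 3
Organism 5: 1 + (0.57×1 + 0.3×1 + 0.13×2.15) = 2.1495
Organism 6: 1 + 3 = 4
Organism 7: 1 + 2.1495 = 3.1495

2.15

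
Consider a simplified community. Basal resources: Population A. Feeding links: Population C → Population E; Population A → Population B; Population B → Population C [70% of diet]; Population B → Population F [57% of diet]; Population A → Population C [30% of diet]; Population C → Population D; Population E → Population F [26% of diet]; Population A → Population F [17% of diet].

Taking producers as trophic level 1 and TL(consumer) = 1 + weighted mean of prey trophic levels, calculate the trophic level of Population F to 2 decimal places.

Population B: 1 + 1 = 2
Population C: 1 + (0.7×2 + 0.3×1) = 2.7
Population D: 1 + 2.7 = 3.7
Population E: 1 + 2.7 = 3.7
Population F: 1 + (0.57×2 + 0.17×1 + 0.26×3.7) = 3.272

3.27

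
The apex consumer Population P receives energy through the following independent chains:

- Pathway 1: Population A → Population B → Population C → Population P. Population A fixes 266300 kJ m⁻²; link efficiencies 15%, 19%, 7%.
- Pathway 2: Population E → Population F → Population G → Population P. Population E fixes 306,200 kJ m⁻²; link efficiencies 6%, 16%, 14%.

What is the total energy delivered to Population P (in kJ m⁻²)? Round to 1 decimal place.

Pathway 1: 266300 × 0.15 × 0.19 × 0.07 = 531.2685 kJ m⁻²
Pathway 2: 306200 × 0.06 × 0.16 × 0.14 = 411.5328 kJ m⁻²
Total at Population P: 531.2685 + 411.5328 = 942.8013 kJ m⁻²

942.8 kJ m⁻²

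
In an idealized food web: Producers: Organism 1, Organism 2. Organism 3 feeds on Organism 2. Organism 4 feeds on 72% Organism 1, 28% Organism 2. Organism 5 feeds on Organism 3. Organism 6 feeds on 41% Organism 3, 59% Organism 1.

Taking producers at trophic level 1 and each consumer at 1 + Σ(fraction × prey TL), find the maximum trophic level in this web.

3

Organism 3: 1 + 1 = 2
Organism 4: 1 + (0.72×1 + 0.28×1) = 2
Organism 5: 1 + 2 = 3
Organism 6: 1 + (0.41×2 + 0.59×1) = 2.41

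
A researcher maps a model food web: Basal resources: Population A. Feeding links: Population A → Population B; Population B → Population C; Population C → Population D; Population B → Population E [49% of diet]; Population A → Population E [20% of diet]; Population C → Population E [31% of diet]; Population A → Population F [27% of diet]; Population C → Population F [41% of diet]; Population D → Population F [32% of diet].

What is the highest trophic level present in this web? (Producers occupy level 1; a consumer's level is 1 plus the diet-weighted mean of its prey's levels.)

4

Population B: 1 + 1 = 2
Population C: 1 + 2 = 3
Population D: 1 + 3 = 4
Population E: 1 + (0.49×2 + 0.2×1 + 0.31×3) = 3.11
Population F: 1 + (0.27×1 + 0.41×3 + 0.32×4) = 3.78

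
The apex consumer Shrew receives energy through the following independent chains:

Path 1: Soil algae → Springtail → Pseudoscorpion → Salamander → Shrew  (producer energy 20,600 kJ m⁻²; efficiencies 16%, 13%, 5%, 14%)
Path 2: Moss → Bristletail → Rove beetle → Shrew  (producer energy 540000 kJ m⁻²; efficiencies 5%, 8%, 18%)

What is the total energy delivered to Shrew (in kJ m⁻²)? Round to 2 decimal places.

391.80 kJ m⁻²

Path 1: 20600 × 0.16 × 0.13 × 0.05 × 0.14 = 2.99936 kJ m⁻²
Path 2: 540000 × 0.05 × 0.08 × 0.18 = 388.8 kJ m⁻²
Total at Shrew: 2.99936 + 388.8 = 391.79936 kJ m⁻²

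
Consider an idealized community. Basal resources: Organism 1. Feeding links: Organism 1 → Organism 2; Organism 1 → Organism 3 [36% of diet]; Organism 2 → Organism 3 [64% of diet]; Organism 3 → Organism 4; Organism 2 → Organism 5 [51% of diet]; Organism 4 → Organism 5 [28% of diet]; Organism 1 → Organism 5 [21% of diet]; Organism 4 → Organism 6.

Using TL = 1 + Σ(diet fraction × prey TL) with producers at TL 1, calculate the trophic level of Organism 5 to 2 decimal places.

Organism 2: 1 + 1 = 2
Organism 3: 1 + (0.36×1 + 0.64×2) = 2.64
Organism 4: 1 + 2.64 = 3.64
Organism 5: 1 + (0.51×2 + 0.28×3.64 + 0.21×1) = 3.2492
Organism 6: 1 + 3.64 = 4.64

3.25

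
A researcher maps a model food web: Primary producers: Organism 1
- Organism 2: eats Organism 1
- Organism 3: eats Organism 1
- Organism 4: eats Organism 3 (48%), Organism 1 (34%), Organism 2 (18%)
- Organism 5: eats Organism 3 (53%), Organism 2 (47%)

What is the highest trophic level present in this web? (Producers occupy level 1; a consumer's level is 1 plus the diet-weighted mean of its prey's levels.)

3

Organism 2: 1 + 1 = 2
Organism 3: 1 + 1 = 2
Organism 4: 1 + (0.48×2 + 0.34×1 + 0.18×2) = 2.66
Organism 5: 1 + (0.53×2 + 0.47×2) = 3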